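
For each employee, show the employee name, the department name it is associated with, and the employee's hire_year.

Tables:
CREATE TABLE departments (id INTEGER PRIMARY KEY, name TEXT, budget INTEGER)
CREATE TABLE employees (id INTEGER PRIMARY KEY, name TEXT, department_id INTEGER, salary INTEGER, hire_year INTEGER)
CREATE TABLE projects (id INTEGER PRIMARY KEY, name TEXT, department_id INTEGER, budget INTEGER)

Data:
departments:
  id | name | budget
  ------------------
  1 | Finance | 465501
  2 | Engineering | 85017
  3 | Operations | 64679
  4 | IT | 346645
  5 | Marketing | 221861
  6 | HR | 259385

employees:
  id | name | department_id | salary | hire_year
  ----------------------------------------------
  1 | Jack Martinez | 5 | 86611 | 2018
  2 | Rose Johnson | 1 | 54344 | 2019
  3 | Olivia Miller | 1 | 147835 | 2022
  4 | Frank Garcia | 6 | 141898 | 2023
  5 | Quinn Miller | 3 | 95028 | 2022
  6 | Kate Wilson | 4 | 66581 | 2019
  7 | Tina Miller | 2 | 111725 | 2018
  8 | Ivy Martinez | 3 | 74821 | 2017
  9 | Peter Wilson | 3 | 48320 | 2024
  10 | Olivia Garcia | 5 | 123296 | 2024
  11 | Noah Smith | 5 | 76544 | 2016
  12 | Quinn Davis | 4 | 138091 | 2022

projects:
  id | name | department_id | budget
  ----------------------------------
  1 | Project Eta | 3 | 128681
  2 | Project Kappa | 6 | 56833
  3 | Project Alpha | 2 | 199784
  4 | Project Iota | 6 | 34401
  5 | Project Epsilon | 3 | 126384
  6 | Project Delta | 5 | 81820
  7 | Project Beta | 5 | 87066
SELECT c.name, p.name AS department, c.hire_year FROM employees c JOIN departments p ON c.department_id = p.id

Execution result:
name | department | hire_year
Jack Martinez | Marketing | 2018
Rose Johnson | Finance | 2019
Olivia Miller | Finance | 2022
Frank Garcia | HR | 2023
Quinn Miller | Operations | 2022
Kate Wilson | IT | 2019
Tina Miller | Engineering | 2018
Ivy Martinez | Operations | 2017
Peter Wilson | Operations | 2024
Olivia Garcia | Marketing | 2024
Noah Smith | Marketing | 2016
Quinn Davis | IT | 2022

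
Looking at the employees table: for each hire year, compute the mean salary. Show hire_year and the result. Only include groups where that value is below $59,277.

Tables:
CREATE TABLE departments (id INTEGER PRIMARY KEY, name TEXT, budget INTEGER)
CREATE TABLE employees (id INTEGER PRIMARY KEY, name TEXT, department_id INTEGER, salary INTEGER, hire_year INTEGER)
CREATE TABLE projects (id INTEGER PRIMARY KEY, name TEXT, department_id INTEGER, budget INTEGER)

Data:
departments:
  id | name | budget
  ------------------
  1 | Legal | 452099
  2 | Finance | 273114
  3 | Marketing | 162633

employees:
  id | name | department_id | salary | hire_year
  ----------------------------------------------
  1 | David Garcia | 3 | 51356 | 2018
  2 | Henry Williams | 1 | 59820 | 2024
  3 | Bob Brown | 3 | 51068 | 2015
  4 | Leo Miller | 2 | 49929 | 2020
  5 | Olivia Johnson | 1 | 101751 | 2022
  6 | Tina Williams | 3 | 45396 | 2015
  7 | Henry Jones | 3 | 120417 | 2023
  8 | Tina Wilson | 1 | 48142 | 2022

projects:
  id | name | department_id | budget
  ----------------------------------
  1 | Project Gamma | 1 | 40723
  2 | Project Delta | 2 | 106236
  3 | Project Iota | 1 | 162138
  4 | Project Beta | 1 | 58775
SELECT hire_year, AVG(salary) AS avg_salary FROM employees GROUP BY hire_year HAVING AVG(salary) < 59277

Execution result:
hire_year | avg_salary
2015 | 48232.00
2018 | 51356.00
2020 | 49929.00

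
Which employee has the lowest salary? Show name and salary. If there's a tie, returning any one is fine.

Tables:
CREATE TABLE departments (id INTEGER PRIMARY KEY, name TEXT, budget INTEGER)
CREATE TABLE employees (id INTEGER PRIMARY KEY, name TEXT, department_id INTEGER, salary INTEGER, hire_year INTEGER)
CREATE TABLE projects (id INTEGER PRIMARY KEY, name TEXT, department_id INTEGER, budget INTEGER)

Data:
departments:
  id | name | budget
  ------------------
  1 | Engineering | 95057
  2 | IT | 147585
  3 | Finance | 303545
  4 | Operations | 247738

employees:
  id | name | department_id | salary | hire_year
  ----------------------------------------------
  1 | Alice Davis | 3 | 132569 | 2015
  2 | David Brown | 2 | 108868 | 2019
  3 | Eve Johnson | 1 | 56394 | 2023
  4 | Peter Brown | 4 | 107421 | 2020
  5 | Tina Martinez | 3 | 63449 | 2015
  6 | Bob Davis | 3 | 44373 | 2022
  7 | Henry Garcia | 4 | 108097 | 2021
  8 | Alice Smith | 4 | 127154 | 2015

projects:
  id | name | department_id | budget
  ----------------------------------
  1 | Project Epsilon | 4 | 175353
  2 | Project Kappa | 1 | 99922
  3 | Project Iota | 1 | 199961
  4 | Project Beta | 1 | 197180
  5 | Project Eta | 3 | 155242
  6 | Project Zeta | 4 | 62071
SELECT name, salary FROM employees ORDER BY salary ASC LIMIT 1

Execution result:
name | salary
Bob Davis | 44373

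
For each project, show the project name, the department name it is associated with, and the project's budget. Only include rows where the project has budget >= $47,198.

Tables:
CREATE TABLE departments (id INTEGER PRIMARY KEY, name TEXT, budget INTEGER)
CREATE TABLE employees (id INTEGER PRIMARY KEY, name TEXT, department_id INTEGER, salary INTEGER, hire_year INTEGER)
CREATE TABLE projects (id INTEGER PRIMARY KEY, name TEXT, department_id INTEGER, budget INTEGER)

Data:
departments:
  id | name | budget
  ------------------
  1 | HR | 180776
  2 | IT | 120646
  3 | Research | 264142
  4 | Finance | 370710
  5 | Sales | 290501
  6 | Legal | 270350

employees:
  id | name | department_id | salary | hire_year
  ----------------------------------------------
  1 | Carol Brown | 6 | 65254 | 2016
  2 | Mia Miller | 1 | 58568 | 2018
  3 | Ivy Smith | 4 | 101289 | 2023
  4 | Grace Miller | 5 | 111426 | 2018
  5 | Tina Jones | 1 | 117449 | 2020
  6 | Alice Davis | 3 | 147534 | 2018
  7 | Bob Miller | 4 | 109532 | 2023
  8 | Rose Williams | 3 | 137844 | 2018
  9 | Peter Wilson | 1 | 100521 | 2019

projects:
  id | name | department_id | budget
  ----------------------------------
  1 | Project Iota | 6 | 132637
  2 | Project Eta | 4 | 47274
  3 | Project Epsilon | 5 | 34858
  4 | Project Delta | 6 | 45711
SELECT c.name, p.name AS department, c.budget FROM projects c JOIN departments p ON c.department_id = p.id WHERE c.budget >= 47198

Execution result:
name | department | budget
Project Iota | Legal | 132637
Project Eta | Finance | 47274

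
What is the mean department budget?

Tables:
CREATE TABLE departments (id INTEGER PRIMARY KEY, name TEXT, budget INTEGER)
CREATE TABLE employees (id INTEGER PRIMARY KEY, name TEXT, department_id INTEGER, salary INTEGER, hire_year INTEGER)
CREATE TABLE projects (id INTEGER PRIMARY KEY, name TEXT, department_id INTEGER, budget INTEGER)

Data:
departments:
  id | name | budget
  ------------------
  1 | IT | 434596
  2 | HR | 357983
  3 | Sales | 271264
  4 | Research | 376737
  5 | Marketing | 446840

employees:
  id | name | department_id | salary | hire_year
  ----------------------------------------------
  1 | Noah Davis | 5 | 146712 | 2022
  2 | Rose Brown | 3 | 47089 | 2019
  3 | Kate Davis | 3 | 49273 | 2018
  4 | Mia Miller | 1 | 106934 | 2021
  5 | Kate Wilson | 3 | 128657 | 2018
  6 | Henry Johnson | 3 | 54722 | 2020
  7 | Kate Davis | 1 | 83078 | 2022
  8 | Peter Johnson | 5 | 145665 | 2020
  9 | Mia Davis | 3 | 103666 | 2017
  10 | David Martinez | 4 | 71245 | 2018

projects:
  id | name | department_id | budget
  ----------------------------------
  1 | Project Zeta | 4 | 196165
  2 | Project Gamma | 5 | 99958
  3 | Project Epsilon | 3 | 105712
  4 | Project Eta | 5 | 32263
SELECT AVG(budget) FROM departments

Execution result:
377484.00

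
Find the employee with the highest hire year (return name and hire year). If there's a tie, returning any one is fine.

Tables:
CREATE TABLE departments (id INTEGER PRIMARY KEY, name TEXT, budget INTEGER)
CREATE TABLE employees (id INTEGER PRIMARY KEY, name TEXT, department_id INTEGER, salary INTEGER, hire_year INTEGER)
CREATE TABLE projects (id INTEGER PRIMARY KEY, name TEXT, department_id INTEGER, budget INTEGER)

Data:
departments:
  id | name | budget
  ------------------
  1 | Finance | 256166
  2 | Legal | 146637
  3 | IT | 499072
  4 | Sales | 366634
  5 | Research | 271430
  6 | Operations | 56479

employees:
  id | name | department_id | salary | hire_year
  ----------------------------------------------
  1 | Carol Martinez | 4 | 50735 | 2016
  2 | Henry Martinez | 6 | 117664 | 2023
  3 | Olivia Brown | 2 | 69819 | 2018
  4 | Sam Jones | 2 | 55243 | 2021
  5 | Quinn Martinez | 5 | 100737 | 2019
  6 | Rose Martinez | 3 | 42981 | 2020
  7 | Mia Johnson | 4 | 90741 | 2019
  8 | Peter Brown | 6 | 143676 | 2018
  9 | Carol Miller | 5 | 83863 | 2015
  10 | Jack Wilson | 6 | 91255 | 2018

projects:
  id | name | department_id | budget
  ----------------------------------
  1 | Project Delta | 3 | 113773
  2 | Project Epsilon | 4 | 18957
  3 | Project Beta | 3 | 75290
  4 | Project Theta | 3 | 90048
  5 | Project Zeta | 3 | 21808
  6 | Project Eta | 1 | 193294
SELECT name, hire_year FROM employees ORDER BY hire_year DESC LIMIT 1

Execution result:
name | hire_year
Henry Martinez | 2023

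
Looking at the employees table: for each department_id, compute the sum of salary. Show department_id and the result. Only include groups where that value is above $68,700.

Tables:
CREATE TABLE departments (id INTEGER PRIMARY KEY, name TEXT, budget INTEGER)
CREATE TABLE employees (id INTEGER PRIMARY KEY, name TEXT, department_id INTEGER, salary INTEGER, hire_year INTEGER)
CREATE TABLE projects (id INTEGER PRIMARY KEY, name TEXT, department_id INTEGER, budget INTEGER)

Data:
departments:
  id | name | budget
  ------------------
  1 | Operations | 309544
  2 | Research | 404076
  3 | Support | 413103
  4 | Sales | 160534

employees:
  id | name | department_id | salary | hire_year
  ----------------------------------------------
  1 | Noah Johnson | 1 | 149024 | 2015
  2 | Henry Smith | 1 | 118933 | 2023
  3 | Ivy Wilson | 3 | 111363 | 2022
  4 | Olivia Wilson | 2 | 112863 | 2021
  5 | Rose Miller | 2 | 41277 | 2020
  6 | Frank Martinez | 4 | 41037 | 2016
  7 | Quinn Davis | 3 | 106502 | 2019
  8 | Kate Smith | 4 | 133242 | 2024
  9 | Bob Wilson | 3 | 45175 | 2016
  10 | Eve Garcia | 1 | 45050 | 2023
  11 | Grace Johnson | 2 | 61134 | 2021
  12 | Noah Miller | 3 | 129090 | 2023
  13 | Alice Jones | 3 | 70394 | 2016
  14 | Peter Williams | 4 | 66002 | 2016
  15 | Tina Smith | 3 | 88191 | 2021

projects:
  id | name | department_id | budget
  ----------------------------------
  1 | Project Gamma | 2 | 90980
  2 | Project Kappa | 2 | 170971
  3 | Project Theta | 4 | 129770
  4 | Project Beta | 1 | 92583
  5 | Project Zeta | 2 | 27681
SELECT department_id, SUM(salary) AS sum_salary FROM employees GROUP BY department_id HAVING SUM(salary) > 68700

Execution result:
department_id | sum_salary
1 | 313007
2 | 215274
3 | 550715
4 | 240281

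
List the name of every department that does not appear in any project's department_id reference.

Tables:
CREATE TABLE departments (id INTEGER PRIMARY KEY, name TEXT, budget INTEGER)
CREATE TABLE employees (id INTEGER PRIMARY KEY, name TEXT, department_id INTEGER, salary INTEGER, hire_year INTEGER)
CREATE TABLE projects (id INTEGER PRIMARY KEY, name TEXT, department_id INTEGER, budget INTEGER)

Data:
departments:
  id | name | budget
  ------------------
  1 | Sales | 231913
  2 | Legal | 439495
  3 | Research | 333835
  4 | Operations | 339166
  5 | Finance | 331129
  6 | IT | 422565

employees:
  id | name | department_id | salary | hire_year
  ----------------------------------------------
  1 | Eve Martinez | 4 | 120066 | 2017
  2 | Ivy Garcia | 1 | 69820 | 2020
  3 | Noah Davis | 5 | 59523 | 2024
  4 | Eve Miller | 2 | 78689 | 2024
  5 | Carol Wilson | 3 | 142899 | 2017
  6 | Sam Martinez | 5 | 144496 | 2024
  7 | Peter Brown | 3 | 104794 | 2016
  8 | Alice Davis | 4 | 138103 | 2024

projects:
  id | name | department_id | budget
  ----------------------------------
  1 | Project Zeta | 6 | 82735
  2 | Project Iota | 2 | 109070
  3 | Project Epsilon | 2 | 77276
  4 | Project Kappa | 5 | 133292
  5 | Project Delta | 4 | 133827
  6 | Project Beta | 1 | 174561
SELECT p.name FROM departments p LEFT JOIN projects c ON c.department_id = p.id WHERE c.id IS NULL

Execution result:
Research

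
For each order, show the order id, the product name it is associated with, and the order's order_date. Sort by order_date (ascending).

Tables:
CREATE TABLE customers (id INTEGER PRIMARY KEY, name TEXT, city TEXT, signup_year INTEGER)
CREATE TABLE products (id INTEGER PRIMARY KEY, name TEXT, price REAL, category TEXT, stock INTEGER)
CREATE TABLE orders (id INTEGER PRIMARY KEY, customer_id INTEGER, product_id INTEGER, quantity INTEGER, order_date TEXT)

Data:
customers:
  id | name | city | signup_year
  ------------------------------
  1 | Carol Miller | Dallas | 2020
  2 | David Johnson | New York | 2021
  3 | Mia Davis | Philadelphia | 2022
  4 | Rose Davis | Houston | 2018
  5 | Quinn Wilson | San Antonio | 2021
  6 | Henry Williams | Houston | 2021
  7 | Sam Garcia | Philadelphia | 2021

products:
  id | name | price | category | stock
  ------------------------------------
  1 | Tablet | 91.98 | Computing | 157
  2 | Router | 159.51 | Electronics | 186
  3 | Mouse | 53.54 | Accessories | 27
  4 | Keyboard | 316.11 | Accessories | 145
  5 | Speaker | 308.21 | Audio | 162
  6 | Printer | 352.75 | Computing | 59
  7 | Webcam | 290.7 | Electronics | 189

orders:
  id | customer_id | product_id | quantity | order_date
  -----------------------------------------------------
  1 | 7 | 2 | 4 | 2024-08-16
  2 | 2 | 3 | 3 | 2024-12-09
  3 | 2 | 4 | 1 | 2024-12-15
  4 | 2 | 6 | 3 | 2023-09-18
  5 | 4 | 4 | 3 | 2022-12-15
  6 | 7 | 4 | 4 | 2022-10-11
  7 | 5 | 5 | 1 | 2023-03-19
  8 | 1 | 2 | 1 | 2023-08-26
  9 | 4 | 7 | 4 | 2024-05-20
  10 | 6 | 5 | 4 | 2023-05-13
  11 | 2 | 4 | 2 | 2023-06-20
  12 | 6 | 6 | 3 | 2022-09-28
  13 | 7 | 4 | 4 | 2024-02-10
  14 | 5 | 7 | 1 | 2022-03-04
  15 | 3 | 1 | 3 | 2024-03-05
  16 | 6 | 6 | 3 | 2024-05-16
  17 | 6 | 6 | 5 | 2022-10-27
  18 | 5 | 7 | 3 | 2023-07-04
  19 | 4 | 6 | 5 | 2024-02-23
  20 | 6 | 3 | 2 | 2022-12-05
SELECT c.id, p.name AS product, c.order_date FROM orders c JOIN products p ON c.product_id = p.id ORDER BY c.order_date ASC

Execution result:
id | product | order_date
14 | Webcam | 2022-03-04
12 | Printer | 2022-09-28
6 | Keyboard | 2022-10-11
17 | Printer | 2022-10-27
20 | Mouse | 2022-12-05
5 | Keyboard | 2022-12-15
7 | Speaker | 2023-03-19
10 | Speaker | 2023-05-13
11 | Keyboard | 2023-06-20
18 | Webcam | 2023-07-04
8 | Router | 2023-08-26
4 | Printer | 2023-09-18
13 | Keyboard | 2024-02-10
19 | Printer | 2024-02-23
15 | Tablet | 2024-03-05
16 | Printer | 2024-05-16
9 | Webcam | 2024-05-20
1 | Router | 2024-08-16
2 | Mouse | 2024-12-09
3 | Keyboard | 2024-12-15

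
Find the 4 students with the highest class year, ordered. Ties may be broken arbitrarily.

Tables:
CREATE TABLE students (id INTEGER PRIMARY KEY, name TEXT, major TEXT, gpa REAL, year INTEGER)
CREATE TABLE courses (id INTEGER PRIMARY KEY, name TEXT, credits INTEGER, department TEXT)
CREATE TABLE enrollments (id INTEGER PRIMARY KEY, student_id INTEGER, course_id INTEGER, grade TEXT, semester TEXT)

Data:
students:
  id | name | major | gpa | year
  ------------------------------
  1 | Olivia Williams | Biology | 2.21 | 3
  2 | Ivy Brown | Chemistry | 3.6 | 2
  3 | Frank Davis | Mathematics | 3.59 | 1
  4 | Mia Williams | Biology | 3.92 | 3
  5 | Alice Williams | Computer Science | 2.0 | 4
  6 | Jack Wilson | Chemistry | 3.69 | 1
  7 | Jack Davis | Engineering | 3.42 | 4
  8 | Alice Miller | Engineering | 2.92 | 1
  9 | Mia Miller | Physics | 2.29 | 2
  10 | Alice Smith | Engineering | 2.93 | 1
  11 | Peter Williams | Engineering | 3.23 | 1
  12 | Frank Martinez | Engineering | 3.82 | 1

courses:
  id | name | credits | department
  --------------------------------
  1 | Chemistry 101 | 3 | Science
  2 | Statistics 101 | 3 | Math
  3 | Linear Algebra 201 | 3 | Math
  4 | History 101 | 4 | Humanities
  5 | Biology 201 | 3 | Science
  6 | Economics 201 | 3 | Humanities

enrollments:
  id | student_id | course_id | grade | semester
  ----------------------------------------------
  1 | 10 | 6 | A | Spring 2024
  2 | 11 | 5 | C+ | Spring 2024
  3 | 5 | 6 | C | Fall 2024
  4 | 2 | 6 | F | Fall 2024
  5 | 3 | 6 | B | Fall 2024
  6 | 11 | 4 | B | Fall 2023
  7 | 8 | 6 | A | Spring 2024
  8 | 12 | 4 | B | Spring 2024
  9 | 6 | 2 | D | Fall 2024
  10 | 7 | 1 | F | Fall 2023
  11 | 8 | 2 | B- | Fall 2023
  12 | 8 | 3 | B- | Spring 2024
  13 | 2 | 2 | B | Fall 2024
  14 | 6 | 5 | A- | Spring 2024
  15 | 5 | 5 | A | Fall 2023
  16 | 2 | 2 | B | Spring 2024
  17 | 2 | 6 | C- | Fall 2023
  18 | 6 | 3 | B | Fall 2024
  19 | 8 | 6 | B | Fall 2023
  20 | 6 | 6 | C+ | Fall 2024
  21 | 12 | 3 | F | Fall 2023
SELECT name, year FROM students ORDER BY year DESC LIMIT 4

Execution result:
name | year
Alice Williams | 4
Jack Davis | 4
Olivia Williams | 3
Mia Williams | 3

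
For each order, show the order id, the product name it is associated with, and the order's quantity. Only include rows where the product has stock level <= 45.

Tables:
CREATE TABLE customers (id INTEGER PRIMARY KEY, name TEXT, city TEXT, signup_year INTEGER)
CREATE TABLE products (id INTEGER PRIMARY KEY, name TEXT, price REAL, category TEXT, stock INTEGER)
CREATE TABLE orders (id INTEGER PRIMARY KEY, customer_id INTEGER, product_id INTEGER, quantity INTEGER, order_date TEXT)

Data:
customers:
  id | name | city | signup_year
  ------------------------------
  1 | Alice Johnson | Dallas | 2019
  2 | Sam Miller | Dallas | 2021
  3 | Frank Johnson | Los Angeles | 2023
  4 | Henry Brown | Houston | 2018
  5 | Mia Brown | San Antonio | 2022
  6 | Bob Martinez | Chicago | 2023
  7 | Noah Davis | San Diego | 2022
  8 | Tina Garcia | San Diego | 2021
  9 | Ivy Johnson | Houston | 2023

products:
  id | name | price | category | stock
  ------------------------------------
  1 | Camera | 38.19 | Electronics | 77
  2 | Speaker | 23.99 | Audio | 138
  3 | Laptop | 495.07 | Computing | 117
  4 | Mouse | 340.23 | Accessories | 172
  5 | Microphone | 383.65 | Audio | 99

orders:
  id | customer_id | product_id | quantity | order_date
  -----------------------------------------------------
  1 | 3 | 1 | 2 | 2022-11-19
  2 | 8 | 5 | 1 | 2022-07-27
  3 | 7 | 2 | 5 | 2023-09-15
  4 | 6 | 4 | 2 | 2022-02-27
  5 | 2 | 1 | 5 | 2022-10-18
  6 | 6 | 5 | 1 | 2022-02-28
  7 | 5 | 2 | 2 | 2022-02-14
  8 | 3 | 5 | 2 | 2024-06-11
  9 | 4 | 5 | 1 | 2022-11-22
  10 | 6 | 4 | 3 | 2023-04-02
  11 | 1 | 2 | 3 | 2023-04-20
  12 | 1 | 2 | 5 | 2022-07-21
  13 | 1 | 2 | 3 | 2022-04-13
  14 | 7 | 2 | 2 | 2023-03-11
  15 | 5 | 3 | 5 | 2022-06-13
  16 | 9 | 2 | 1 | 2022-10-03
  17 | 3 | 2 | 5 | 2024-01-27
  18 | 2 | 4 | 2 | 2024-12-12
SELECT c.id, p.name AS product, c.quantity FROM orders c JOIN products p ON c.product_id = p.id WHERE p.stock <= 45

Execution result:
(no rows)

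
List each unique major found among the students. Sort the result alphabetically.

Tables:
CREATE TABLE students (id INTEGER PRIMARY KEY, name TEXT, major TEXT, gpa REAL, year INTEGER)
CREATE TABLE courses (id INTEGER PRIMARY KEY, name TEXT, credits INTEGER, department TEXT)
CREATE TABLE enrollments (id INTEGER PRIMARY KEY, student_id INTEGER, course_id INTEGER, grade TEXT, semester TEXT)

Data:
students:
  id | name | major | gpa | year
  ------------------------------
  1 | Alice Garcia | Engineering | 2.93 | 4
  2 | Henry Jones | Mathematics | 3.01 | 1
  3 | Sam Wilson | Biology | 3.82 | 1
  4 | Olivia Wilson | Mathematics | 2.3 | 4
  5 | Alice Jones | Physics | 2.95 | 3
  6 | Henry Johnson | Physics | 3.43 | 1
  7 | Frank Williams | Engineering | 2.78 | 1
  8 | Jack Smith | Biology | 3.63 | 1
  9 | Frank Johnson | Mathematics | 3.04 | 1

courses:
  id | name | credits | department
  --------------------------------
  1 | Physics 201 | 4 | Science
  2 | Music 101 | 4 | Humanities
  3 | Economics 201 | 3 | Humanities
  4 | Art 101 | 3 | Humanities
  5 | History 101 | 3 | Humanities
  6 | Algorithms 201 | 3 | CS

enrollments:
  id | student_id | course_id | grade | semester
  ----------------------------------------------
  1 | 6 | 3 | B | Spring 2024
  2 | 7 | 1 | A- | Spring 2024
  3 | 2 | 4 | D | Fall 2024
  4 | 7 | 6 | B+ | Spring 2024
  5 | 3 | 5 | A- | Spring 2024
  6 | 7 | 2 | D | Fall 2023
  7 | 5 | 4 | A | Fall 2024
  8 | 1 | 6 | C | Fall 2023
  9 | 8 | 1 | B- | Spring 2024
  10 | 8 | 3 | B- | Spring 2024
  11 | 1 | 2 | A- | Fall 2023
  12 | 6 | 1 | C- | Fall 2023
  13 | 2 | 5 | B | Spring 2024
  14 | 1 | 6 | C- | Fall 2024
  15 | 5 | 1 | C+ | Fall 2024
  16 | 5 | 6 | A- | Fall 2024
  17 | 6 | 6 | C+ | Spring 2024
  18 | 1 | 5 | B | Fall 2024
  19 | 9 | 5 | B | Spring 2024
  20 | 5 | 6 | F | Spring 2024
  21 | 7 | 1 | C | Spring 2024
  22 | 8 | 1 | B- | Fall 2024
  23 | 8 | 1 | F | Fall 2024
SELECT DISTINCT major FROM students ORDER BY major

Execution result:
major
Biology
Engineering
Mathematics
Physics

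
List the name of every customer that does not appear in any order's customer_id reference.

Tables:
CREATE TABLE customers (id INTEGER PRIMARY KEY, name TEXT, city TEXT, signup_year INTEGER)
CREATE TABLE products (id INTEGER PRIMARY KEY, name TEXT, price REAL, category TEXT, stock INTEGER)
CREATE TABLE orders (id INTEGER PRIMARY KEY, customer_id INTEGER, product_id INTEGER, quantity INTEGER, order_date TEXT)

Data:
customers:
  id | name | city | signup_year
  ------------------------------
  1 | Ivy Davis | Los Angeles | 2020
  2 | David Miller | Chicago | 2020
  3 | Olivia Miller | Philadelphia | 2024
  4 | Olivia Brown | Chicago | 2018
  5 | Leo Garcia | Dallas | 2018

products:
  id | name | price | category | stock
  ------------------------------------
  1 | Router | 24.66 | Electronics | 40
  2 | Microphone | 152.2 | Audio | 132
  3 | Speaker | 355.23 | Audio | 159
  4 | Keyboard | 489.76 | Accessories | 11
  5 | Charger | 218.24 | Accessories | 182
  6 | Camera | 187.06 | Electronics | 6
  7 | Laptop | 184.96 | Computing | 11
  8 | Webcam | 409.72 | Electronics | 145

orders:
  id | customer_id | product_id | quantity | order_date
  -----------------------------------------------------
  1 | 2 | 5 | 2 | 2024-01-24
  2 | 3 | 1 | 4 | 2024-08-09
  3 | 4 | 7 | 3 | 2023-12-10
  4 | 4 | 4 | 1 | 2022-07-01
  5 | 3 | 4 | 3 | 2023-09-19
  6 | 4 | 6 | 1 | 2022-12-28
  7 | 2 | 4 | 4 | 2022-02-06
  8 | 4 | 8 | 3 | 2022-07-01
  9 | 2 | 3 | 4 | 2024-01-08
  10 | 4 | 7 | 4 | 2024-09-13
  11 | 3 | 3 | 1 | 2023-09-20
SELECT p.name FROM customers p LEFT JOIN orders c ON c.customer_id = p.id WHERE c.id IS NULL

Execution result:
name
Ivy Davis
Leo Garcia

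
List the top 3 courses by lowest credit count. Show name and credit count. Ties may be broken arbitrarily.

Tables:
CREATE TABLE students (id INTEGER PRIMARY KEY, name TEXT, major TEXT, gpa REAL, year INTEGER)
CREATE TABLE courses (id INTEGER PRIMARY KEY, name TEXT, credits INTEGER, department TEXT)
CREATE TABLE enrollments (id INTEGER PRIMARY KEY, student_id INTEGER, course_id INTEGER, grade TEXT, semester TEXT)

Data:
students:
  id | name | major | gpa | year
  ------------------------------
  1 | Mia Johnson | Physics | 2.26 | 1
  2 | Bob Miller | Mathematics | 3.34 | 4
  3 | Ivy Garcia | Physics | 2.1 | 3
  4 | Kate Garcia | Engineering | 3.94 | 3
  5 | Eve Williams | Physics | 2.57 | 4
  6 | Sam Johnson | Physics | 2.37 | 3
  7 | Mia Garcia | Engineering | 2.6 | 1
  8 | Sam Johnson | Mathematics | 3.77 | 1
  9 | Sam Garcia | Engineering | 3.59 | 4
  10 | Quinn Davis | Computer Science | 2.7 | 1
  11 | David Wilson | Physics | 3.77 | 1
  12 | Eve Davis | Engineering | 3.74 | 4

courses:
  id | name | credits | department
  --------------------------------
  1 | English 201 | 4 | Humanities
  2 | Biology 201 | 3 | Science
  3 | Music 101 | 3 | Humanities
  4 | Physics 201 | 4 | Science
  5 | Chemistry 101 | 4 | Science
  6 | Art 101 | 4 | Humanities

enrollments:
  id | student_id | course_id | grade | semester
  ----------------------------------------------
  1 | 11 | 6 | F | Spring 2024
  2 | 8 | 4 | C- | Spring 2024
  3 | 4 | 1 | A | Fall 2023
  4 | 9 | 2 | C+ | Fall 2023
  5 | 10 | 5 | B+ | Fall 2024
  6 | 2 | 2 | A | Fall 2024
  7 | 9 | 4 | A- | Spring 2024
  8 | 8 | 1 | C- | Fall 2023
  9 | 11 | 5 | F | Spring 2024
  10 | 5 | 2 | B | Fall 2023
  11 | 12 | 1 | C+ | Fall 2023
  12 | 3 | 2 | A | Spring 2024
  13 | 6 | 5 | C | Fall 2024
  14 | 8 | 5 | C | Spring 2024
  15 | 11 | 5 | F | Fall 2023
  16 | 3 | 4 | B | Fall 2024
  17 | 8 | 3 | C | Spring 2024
SELECT name, credits FROM courses ORDER BY credits ASC LIMIT 3

Execution result:
name | credits
Biology 201 | 3
Music 101 | 3
English 201 | 4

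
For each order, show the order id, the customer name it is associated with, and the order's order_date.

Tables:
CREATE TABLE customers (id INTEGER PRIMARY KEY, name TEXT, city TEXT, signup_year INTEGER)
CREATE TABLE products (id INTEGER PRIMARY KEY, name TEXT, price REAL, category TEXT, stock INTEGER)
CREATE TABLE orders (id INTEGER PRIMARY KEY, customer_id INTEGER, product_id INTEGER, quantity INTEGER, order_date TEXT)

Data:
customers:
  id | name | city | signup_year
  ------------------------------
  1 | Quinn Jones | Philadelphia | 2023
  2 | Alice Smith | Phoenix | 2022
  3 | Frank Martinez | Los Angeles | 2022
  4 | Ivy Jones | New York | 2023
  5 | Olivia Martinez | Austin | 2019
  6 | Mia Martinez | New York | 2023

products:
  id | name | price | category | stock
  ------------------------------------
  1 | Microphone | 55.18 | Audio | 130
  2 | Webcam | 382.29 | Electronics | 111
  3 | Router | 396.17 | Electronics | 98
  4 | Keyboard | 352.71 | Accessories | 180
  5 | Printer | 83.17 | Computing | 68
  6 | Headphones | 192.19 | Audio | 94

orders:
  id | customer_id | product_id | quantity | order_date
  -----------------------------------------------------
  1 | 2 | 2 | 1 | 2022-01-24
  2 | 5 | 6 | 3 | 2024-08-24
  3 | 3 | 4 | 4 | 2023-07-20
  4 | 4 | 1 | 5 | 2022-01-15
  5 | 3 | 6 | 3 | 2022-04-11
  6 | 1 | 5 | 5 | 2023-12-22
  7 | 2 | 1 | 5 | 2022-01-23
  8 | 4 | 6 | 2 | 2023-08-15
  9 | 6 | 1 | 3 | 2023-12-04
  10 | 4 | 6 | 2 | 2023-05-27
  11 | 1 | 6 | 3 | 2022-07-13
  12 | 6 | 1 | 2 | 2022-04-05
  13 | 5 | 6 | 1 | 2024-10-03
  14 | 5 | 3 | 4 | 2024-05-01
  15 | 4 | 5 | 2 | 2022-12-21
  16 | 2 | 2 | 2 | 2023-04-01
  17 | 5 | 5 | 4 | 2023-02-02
SELECT c.id, p.name AS customer, c.order_date FROM orders c JOIN customers p ON c.customer_id = p.id

Execution result:
id | customer | order_date
1 | Alice Smith | 2022-01-24
2 | Olivia Martinez | 2024-08-24
3 | Frank Martinez | 2023-07-20
4 | Ivy Jones | 2022-01-15
5 | Frank Martinez | 2022-04-11
6 | Quinn Jones | 2023-12-22
7 | Alice Smith | 2022-01-23
8 | Ivy Jones | 2023-08-15
9 | Mia Martinez | 2023-12-04
10 | Ivy Jones | 2023-05-27
11 | Quinn Jones | 2022-07-13
12 | Mia Martinez | 2022-04-05
13 | Olivia Martinez | 2024-10-03
14 | Olivia Martinez | 2024-05-01
15 | Ivy Jones | 2022-12-21
16 | Alice Smith | 2023-04-01
17 | Olivia Martinez | 2023-02-02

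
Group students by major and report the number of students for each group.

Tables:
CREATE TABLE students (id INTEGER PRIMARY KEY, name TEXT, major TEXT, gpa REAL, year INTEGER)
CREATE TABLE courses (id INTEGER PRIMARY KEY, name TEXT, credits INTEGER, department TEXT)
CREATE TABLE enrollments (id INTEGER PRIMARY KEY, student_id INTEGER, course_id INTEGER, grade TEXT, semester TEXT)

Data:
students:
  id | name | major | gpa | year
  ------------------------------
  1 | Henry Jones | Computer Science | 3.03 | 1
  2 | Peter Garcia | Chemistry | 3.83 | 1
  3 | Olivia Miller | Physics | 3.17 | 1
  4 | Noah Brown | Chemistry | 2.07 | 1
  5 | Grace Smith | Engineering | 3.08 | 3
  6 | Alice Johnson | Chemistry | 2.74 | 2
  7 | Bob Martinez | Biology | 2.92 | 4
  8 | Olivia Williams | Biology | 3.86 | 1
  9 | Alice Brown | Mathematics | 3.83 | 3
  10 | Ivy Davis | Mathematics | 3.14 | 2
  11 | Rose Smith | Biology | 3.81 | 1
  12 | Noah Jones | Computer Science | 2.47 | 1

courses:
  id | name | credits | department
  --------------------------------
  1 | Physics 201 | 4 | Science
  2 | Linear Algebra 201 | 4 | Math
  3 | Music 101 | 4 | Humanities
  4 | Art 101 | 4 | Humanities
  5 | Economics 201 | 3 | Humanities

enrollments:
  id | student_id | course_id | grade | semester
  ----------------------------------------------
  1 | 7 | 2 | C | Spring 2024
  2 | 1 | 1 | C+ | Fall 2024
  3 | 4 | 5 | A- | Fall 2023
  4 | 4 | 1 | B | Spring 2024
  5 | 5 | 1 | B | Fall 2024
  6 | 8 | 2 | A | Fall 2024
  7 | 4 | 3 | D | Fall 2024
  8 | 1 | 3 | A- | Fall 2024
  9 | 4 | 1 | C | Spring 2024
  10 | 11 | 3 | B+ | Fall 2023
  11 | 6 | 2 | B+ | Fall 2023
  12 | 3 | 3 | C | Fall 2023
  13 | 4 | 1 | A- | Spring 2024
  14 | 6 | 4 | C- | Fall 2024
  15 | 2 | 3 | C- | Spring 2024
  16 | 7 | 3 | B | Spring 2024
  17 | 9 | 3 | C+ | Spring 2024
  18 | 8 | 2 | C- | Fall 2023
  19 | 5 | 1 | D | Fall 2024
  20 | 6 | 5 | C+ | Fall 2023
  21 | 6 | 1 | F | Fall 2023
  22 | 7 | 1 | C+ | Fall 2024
SELECT major, COUNT(*) AS n FROM students GROUP BY major

Execution result:
major | n
Biology | 3
Chemistry | 3
Computer Science | 2
Engineering | 1
Mathematics | 2
Physics | 1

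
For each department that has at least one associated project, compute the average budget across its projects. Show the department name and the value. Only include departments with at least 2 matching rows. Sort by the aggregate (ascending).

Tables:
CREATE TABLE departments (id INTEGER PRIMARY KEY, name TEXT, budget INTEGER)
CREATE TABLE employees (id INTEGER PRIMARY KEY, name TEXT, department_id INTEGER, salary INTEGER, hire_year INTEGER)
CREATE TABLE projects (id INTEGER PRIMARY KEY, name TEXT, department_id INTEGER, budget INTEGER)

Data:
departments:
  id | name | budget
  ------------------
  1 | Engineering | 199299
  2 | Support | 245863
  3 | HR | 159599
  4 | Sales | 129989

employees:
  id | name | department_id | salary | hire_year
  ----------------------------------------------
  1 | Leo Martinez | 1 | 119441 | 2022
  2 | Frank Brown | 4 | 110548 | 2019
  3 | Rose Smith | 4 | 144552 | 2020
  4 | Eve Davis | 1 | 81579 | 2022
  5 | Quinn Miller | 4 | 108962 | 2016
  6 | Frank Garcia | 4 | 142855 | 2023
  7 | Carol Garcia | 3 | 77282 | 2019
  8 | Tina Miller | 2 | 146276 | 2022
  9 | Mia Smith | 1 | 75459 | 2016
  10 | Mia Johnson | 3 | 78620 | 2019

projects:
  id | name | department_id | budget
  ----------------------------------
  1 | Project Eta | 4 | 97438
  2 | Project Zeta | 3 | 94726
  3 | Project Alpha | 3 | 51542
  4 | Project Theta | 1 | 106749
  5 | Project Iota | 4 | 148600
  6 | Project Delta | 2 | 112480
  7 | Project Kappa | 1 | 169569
SELECT p.name, AVG(c.budget) AS avg_budget FROM projects c JOIN departments p ON c.department_id = p.id GROUP BY p.id, p.name HAVING COUNT(*) >= 2 ORDER BY avg_budget ASC

Execution result:
name | avg_budget
HR | 73134.00
Sales | 123019.00
Engineering | 138159.00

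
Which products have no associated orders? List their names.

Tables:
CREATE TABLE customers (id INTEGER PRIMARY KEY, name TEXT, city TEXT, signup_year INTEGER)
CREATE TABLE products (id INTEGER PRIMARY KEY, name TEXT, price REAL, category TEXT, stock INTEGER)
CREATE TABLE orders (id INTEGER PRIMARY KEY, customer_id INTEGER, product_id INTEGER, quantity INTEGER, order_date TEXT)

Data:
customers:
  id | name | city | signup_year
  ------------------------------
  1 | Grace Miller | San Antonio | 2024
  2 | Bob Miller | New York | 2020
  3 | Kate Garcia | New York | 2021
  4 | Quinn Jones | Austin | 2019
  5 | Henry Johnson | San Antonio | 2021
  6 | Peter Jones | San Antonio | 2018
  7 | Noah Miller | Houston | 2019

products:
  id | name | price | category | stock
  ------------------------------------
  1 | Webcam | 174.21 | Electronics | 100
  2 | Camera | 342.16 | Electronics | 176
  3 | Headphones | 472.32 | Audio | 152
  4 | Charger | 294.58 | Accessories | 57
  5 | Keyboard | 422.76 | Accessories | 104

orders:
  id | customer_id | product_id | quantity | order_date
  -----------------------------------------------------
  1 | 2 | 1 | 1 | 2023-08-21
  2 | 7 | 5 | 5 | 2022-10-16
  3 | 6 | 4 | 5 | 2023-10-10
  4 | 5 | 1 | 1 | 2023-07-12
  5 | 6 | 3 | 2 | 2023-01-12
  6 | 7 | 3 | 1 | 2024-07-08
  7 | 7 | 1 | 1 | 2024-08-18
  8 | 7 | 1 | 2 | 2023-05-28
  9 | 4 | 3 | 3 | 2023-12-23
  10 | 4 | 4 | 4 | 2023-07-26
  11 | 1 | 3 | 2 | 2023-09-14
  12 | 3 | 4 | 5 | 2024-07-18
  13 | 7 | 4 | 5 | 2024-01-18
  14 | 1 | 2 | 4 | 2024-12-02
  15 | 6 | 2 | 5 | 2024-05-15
SELECT p.name FROM products p LEFT JOIN orders c ON c.product_id = p.id WHERE c.id IS NULL

Execution result:
(no rows)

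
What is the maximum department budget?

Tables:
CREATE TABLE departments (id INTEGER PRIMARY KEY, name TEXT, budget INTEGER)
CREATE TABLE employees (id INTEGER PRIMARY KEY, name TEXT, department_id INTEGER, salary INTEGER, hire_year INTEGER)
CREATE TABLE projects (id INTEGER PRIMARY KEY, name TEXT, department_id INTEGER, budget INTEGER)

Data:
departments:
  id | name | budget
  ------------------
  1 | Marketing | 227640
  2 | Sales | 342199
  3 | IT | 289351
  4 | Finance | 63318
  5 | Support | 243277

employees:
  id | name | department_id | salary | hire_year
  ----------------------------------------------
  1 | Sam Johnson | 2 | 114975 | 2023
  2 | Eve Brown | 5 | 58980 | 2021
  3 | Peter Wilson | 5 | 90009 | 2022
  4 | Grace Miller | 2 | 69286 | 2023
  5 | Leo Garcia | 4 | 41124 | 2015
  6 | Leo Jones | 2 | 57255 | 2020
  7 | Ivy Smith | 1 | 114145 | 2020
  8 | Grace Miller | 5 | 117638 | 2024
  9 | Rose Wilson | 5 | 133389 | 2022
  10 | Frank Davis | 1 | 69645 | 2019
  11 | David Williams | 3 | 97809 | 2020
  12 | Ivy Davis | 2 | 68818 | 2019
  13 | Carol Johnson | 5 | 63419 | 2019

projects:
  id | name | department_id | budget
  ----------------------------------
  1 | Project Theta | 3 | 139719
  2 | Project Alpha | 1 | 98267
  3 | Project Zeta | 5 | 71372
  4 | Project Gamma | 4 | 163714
SELECT MAX(budget) FROM departments

Execution result:
342199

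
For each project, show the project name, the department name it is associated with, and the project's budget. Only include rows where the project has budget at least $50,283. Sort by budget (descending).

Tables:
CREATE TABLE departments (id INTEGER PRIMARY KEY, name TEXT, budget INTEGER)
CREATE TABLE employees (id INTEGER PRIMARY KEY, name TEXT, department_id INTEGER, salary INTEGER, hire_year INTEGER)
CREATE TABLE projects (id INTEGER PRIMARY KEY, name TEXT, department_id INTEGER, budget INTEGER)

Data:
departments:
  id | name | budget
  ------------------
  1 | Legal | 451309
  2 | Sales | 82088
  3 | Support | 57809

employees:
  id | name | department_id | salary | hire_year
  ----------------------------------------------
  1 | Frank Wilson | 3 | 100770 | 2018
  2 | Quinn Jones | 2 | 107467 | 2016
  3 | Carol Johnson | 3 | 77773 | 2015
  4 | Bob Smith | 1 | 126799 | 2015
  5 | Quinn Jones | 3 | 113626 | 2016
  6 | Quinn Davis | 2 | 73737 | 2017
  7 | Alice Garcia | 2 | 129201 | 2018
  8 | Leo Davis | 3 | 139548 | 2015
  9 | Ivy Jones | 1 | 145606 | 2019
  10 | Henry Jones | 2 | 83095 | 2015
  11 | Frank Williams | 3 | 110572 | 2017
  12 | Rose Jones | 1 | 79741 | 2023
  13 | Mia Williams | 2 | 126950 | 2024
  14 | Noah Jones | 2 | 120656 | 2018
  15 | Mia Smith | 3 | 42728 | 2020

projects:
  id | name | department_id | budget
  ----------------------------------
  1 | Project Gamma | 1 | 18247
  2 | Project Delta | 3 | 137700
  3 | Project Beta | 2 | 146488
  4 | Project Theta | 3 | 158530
SELECT c.name, p.name AS department, c.budget FROM projects c JOIN departments p ON c.department_id = p.id WHERE c.budget >= 50283 ORDER BY c.budget DESC

Execution result:
name | department | budget
Project Theta | Support | 158530
Project Beta | Sales | 146488
Project Delta | Support | 137700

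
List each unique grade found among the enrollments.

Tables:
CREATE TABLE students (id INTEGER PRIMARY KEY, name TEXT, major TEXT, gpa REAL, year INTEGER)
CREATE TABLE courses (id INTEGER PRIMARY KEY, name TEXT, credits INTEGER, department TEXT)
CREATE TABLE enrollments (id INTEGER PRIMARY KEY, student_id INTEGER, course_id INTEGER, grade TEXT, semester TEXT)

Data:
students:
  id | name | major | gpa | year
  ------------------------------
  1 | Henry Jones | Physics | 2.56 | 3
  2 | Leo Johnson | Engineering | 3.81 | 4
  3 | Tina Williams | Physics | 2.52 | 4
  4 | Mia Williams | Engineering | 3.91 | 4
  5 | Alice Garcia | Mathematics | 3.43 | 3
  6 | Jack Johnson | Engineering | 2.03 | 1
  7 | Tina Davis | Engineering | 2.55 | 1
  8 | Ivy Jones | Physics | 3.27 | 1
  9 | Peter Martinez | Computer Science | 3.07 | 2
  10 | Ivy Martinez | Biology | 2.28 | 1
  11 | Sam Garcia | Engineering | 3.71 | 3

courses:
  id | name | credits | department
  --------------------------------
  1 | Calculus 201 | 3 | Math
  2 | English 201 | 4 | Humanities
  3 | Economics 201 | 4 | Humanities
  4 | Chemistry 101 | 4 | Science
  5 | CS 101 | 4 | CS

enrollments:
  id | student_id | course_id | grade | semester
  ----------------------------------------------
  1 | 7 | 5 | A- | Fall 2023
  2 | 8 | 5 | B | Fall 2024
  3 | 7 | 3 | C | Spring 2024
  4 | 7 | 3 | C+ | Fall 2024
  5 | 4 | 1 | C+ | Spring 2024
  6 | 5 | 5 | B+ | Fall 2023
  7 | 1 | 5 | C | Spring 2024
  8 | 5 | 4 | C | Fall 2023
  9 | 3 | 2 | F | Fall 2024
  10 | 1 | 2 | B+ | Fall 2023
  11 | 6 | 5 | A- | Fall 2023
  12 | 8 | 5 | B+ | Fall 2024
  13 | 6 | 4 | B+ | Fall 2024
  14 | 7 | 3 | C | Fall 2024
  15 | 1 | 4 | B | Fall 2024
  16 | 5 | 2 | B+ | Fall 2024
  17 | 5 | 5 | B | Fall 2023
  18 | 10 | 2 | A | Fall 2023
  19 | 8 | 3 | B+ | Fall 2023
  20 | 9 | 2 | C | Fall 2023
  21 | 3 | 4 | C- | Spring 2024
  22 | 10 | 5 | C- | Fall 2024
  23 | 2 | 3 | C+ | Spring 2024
SELECT DISTINCT grade FROM enrollments

Execution result:
grade
A-
B
C
C+
B+
F
A
C-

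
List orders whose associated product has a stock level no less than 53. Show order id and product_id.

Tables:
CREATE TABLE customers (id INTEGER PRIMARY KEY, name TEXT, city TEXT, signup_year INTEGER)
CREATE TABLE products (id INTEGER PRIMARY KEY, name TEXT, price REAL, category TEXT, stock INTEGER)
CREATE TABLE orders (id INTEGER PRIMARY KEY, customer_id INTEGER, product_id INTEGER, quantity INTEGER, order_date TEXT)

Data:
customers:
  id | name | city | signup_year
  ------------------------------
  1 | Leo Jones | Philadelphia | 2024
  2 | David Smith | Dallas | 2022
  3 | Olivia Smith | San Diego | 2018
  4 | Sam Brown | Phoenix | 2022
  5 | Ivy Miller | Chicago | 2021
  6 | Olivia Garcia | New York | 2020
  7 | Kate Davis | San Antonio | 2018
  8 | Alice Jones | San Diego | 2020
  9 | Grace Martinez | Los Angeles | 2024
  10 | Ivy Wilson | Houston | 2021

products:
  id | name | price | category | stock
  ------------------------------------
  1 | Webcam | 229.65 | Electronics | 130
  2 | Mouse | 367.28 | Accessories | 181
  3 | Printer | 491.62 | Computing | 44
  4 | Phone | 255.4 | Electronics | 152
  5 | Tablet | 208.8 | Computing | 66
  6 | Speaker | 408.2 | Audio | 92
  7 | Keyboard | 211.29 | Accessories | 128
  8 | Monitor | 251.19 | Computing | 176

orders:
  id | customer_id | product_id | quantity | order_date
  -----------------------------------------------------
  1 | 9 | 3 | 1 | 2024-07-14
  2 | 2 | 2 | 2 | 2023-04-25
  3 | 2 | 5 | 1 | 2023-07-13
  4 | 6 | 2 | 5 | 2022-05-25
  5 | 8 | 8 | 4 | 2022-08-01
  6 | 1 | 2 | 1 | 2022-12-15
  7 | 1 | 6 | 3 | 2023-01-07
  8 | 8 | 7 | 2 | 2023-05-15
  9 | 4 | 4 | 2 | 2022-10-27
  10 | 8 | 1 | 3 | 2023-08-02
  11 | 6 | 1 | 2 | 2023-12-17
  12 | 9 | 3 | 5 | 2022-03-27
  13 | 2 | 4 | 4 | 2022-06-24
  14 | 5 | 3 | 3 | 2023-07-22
SELECT id, product_id FROM orders WHERE product_id IN (SELECT id FROM products WHERE stock >= 53)

Execution result:
id | product_id
2 | 2
3 | 5
4 | 2
5 | 8
6 | 2
7 | 6
8 | 7
9 | 4
10 | 1
11 | 1
13 | 4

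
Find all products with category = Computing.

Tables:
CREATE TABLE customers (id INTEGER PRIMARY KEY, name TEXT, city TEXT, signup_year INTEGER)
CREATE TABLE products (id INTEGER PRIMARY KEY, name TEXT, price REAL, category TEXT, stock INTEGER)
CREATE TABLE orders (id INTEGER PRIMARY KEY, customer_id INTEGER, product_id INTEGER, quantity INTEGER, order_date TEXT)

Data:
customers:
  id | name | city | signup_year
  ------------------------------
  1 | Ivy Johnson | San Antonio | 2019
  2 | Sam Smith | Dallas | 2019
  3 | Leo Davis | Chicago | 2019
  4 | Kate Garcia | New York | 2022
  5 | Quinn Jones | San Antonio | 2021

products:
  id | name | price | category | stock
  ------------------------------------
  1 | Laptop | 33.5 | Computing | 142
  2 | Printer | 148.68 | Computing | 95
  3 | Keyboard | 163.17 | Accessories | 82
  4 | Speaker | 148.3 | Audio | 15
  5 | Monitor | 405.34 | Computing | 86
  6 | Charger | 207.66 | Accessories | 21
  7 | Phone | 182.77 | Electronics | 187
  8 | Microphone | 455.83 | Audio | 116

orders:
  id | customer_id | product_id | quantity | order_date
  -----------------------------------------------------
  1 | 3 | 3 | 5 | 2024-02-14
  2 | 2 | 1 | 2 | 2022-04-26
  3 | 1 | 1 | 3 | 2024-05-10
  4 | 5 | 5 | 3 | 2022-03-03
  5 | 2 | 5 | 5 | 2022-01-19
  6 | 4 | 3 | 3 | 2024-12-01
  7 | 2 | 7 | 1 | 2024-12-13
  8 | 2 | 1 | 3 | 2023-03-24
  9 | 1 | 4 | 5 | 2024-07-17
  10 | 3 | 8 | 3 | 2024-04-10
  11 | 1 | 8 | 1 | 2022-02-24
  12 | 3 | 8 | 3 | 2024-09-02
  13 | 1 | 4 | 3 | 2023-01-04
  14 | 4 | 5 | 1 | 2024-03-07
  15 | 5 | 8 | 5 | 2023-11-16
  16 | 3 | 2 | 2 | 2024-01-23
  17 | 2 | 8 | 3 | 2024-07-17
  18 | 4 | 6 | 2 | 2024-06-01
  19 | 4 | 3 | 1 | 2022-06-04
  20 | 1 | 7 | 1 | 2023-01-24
SELECT name, category FROM products WHERE category = 'Computing'

Execution result:
name | category
Laptop | Computing
Printer | Computing
Monitor | Computing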